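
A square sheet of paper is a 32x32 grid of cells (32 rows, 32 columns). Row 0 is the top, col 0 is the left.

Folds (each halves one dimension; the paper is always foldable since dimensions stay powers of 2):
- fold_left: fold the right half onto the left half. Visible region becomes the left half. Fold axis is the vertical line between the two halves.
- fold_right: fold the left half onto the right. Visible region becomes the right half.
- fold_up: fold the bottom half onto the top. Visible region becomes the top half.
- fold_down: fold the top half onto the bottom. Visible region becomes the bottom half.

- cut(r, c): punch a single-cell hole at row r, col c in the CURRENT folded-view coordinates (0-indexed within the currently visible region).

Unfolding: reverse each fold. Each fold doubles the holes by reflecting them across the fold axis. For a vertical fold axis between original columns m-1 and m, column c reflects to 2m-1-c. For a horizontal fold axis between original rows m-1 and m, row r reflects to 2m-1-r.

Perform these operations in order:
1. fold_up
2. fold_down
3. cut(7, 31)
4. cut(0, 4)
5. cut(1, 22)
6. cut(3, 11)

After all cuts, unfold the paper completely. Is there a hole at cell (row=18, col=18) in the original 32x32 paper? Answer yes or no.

Op 1 fold_up: fold axis h@16; visible region now rows[0,16) x cols[0,32) = 16x32
Op 2 fold_down: fold axis h@8; visible region now rows[8,16) x cols[0,32) = 8x32
Op 3 cut(7, 31): punch at orig (15,31); cuts so far [(15, 31)]; region rows[8,16) x cols[0,32) = 8x32
Op 4 cut(0, 4): punch at orig (8,4); cuts so far [(8, 4), (15, 31)]; region rows[8,16) x cols[0,32) = 8x32
Op 5 cut(1, 22): punch at orig (9,22); cuts so far [(8, 4), (9, 22), (15, 31)]; region rows[8,16) x cols[0,32) = 8x32
Op 6 cut(3, 11): punch at orig (11,11); cuts so far [(8, 4), (9, 22), (11, 11), (15, 31)]; region rows[8,16) x cols[0,32) = 8x32
Unfold 1 (reflect across h@8): 8 holes -> [(0, 31), (4, 11), (6, 22), (7, 4), (8, 4), (9, 22), (11, 11), (15, 31)]
Unfold 2 (reflect across h@16): 16 holes -> [(0, 31), (4, 11), (6, 22), (7, 4), (8, 4), (9, 22), (11, 11), (15, 31), (16, 31), (20, 11), (22, 22), (23, 4), (24, 4), (25, 22), (27, 11), (31, 31)]
Holes: [(0, 31), (4, 11), (6, 22), (7, 4), (8, 4), (9, 22), (11, 11), (15, 31), (16, 31), (20, 11), (22, 22), (23, 4), (24, 4), (25, 22), (27, 11), (31, 31)]

Answer: no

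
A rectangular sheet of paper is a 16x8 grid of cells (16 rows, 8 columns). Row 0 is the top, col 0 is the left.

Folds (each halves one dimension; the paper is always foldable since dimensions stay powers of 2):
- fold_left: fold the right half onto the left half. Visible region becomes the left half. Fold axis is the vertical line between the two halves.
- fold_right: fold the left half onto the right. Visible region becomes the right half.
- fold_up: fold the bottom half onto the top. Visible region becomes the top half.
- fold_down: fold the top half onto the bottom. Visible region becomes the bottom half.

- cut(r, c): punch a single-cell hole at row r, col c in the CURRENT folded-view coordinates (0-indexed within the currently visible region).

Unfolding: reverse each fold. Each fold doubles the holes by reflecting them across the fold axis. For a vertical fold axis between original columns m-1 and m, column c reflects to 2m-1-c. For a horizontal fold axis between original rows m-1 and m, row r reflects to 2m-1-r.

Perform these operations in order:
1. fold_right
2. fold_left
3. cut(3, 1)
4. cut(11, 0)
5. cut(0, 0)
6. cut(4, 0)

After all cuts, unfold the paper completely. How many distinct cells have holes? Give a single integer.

Answer: 16

Derivation:
Op 1 fold_right: fold axis v@4; visible region now rows[0,16) x cols[4,8) = 16x4
Op 2 fold_left: fold axis v@6; visible region now rows[0,16) x cols[4,6) = 16x2
Op 3 cut(3, 1): punch at orig (3,5); cuts so far [(3, 5)]; region rows[0,16) x cols[4,6) = 16x2
Op 4 cut(11, 0): punch at orig (11,4); cuts so far [(3, 5), (11, 4)]; region rows[0,16) x cols[4,6) = 16x2
Op 5 cut(0, 0): punch at orig (0,4); cuts so far [(0, 4), (3, 5), (11, 4)]; region rows[0,16) x cols[4,6) = 16x2
Op 6 cut(4, 0): punch at orig (4,4); cuts so far [(0, 4), (3, 5), (4, 4), (11, 4)]; region rows[0,16) x cols[4,6) = 16x2
Unfold 1 (reflect across v@6): 8 holes -> [(0, 4), (0, 7), (3, 5), (3, 6), (4, 4), (4, 7), (11, 4), (11, 7)]
Unfold 2 (reflect across v@4): 16 holes -> [(0, 0), (0, 3), (0, 4), (0, 7), (3, 1), (3, 2), (3, 5), (3, 6), (4, 0), (4, 3), (4, 4), (4, 7), (11, 0), (11, 3), (11, 4), (11, 7)]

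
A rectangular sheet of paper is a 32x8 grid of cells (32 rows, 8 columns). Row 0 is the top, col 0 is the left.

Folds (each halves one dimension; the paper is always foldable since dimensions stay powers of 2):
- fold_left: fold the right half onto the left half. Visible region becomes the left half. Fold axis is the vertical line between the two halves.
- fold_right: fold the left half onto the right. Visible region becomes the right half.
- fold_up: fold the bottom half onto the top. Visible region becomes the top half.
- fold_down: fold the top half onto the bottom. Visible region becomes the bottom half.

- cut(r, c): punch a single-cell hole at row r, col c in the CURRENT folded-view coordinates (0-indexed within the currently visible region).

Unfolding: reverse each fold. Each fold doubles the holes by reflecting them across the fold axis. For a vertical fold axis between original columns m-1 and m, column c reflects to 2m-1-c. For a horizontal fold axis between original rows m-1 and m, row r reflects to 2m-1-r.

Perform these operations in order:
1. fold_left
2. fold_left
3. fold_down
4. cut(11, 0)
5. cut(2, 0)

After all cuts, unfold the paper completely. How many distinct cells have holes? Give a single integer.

Answer: 16

Derivation:
Op 1 fold_left: fold axis v@4; visible region now rows[0,32) x cols[0,4) = 32x4
Op 2 fold_left: fold axis v@2; visible region now rows[0,32) x cols[0,2) = 32x2
Op 3 fold_down: fold axis h@16; visible region now rows[16,32) x cols[0,2) = 16x2
Op 4 cut(11, 0): punch at orig (27,0); cuts so far [(27, 0)]; region rows[16,32) x cols[0,2) = 16x2
Op 5 cut(2, 0): punch at orig (18,0); cuts so far [(18, 0), (27, 0)]; region rows[16,32) x cols[0,2) = 16x2
Unfold 1 (reflect across h@16): 4 holes -> [(4, 0), (13, 0), (18, 0), (27, 0)]
Unfold 2 (reflect across v@2): 8 holes -> [(4, 0), (4, 3), (13, 0), (13, 3), (18, 0), (18, 3), (27, 0), (27, 3)]
Unfold 3 (reflect across v@4): 16 holes -> [(4, 0), (4, 3), (4, 4), (4, 7), (13, 0), (13, 3), (13, 4), (13, 7), (18, 0), (18, 3), (18, 4), (18, 7), (27, 0), (27, 3), (27, 4), (27, 7)]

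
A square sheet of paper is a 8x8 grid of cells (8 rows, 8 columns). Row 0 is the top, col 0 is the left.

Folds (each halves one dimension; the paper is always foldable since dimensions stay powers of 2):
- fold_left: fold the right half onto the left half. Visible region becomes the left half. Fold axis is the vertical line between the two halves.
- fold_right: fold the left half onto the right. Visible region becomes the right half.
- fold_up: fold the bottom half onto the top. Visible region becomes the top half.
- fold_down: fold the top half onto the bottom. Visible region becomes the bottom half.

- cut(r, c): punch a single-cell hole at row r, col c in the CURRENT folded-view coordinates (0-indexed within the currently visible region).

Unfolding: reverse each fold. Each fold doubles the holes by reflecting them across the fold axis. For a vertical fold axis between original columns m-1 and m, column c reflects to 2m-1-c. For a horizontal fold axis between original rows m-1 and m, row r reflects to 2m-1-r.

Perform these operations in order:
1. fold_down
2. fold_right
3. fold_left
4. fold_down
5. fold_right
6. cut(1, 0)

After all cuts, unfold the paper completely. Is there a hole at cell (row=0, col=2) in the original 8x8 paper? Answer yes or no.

Op 1 fold_down: fold axis h@4; visible region now rows[4,8) x cols[0,8) = 4x8
Op 2 fold_right: fold axis v@4; visible region now rows[4,8) x cols[4,8) = 4x4
Op 3 fold_left: fold axis v@6; visible region now rows[4,8) x cols[4,6) = 4x2
Op 4 fold_down: fold axis h@6; visible region now rows[6,8) x cols[4,6) = 2x2
Op 5 fold_right: fold axis v@5; visible region now rows[6,8) x cols[5,6) = 2x1
Op 6 cut(1, 0): punch at orig (7,5); cuts so far [(7, 5)]; region rows[6,8) x cols[5,6) = 2x1
Unfold 1 (reflect across v@5): 2 holes -> [(7, 4), (7, 5)]
Unfold 2 (reflect across h@6): 4 holes -> [(4, 4), (4, 5), (7, 4), (7, 5)]
Unfold 3 (reflect across v@6): 8 holes -> [(4, 4), (4, 5), (4, 6), (4, 7), (7, 4), (7, 5), (7, 6), (7, 7)]
Unfold 4 (reflect across v@4): 16 holes -> [(4, 0), (4, 1), (4, 2), (4, 3), (4, 4), (4, 5), (4, 6), (4, 7), (7, 0), (7, 1), (7, 2), (7, 3), (7, 4), (7, 5), (7, 6), (7, 7)]
Unfold 5 (reflect across h@4): 32 holes -> [(0, 0), (0, 1), (0, 2), (0, 3), (0, 4), (0, 5), (0, 6), (0, 7), (3, 0), (3, 1), (3, 2), (3, 3), (3, 4), (3, 5), (3, 6), (3, 7), (4, 0), (4, 1), (4, 2), (4, 3), (4, 4), (4, 5), (4, 6), (4, 7), (7, 0), (7, 1), (7, 2), (7, 3), (7, 4), (7, 5), (7, 6), (7, 7)]
Holes: [(0, 0), (0, 1), (0, 2), (0, 3), (0, 4), (0, 5), (0, 6), (0, 7), (3, 0), (3, 1), (3, 2), (3, 3), (3, 4), (3, 5), (3, 6), (3, 7), (4, 0), (4, 1), (4, 2), (4, 3), (4, 4), (4, 5), (4, 6), (4, 7), (7, 0), (7, 1), (7, 2), (7, 3), (7, 4), (7, 5), (7, 6), (7, 7)]

Answer: yes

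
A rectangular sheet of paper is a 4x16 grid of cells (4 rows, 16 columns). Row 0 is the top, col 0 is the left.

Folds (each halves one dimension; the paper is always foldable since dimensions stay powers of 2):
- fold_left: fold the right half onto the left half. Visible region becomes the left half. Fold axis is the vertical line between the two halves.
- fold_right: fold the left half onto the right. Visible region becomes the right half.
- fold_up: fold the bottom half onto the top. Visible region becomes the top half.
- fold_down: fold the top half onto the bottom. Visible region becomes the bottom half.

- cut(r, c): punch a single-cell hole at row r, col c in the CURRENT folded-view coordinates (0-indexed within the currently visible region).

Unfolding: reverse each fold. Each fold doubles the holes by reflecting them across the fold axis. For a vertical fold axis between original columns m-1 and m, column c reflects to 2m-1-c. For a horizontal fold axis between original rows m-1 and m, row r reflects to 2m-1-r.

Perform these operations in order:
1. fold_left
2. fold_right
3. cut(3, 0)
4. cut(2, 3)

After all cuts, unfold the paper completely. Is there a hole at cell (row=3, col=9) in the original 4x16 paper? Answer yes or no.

Op 1 fold_left: fold axis v@8; visible region now rows[0,4) x cols[0,8) = 4x8
Op 2 fold_right: fold axis v@4; visible region now rows[0,4) x cols[4,8) = 4x4
Op 3 cut(3, 0): punch at orig (3,4); cuts so far [(3, 4)]; region rows[0,4) x cols[4,8) = 4x4
Op 4 cut(2, 3): punch at orig (2,7); cuts so far [(2, 7), (3, 4)]; region rows[0,4) x cols[4,8) = 4x4
Unfold 1 (reflect across v@4): 4 holes -> [(2, 0), (2, 7), (3, 3), (3, 4)]
Unfold 2 (reflect across v@8): 8 holes -> [(2, 0), (2, 7), (2, 8), (2, 15), (3, 3), (3, 4), (3, 11), (3, 12)]
Holes: [(2, 0), (2, 7), (2, 8), (2, 15), (3, 3), (3, 4), (3, 11), (3, 12)]

Answer: no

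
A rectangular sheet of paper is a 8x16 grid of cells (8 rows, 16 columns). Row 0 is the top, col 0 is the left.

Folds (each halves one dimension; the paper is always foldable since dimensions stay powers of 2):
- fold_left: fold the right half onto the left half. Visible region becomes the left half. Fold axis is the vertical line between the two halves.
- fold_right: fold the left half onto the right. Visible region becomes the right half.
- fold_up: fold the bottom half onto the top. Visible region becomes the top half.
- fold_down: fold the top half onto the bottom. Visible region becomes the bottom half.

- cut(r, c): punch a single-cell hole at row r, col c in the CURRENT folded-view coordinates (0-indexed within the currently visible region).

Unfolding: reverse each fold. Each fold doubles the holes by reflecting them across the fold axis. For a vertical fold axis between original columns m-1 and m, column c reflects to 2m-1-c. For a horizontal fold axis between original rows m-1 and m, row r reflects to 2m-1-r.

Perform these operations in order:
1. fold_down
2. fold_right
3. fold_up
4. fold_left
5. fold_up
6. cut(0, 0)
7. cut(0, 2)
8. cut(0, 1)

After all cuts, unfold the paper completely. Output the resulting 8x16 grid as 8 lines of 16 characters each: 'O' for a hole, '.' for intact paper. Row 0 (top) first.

Answer: OOO..OOOOOO..OOO
OOO..OOOOOO..OOO
OOO..OOOOOO..OOO
OOO..OOOOOO..OOO
OOO..OOOOOO..OOO
OOO..OOOOOO..OOO
OOO..OOOOOO..OOO
OOO..OOOOOO..OOO

Derivation:
Op 1 fold_down: fold axis h@4; visible region now rows[4,8) x cols[0,16) = 4x16
Op 2 fold_right: fold axis v@8; visible region now rows[4,8) x cols[8,16) = 4x8
Op 3 fold_up: fold axis h@6; visible region now rows[4,6) x cols[8,16) = 2x8
Op 4 fold_left: fold axis v@12; visible region now rows[4,6) x cols[8,12) = 2x4
Op 5 fold_up: fold axis h@5; visible region now rows[4,5) x cols[8,12) = 1x4
Op 6 cut(0, 0): punch at orig (4,8); cuts so far [(4, 8)]; region rows[4,5) x cols[8,12) = 1x4
Op 7 cut(0, 2): punch at orig (4,10); cuts so far [(4, 8), (4, 10)]; region rows[4,5) x cols[8,12) = 1x4
Op 8 cut(0, 1): punch at orig (4,9); cuts so far [(4, 8), (4, 9), (4, 10)]; region rows[4,5) x cols[8,12) = 1x4
Unfold 1 (reflect across h@5): 6 holes -> [(4, 8), (4, 9), (4, 10), (5, 8), (5, 9), (5, 10)]
Unfold 2 (reflect across v@12): 12 holes -> [(4, 8), (4, 9), (4, 10), (4, 13), (4, 14), (4, 15), (5, 8), (5, 9), (5, 10), (5, 13), (5, 14), (5, 15)]
Unfold 3 (reflect across h@6): 24 holes -> [(4, 8), (4, 9), (4, 10), (4, 13), (4, 14), (4, 15), (5, 8), (5, 9), (5, 10), (5, 13), (5, 14), (5, 15), (6, 8), (6, 9), (6, 10), (6, 13), (6, 14), (6, 15), (7, 8), (7, 9), (7, 10), (7, 13), (7, 14), (7, 15)]
Unfold 4 (reflect across v@8): 48 holes -> [(4, 0), (4, 1), (4, 2), (4, 5), (4, 6), (4, 7), (4, 8), (4, 9), (4, 10), (4, 13), (4, 14), (4, 15), (5, 0), (5, 1), (5, 2), (5, 5), (5, 6), (5, 7), (5, 8), (5, 9), (5, 10), (5, 13), (5, 14), (5, 15), (6, 0), (6, 1), (6, 2), (6, 5), (6, 6), (6, 7), (6, 8), (6, 9), (6, 10), (6, 13), (6, 14), (6, 15), (7, 0), (7, 1), (7, 2), (7, 5), (7, 6), (7, 7), (7, 8), (7, 9), (7, 10), (7, 13), (7, 14), (7, 15)]
Unfold 5 (reflect across h@4): 96 holes -> [(0, 0), (0, 1), (0, 2), (0, 5), (0, 6), (0, 7), (0, 8), (0, 9), (0, 10), (0, 13), (0, 14), (0, 15), (1, 0), (1, 1), (1, 2), (1, 5), (1, 6), (1, 7), (1, 8), (1, 9), (1, 10), (1, 13), (1, 14), (1, 15), (2, 0), (2, 1), (2, 2), (2, 5), (2, 6), (2, 7), (2, 8), (2, 9), (2, 10), (2, 13), (2, 14), (2, 15), (3, 0), (3, 1), (3, 2), (3, 5), (3, 6), (3, 7), (3, 8), (3, 9), (3, 10), (3, 13), (3, 14), (3, 15), (4, 0), (4, 1), (4, 2), (4, 5), (4, 6), (4, 7), (4, 8), (4, 9), (4, 10), (4, 13), (4, 14), (4, 15), (5, 0), (5, 1), (5, 2), (5, 5), (5, 6), (5, 7), (5, 8), (5, 9), (5, 10), (5, 13), (5, 14), (5, 15), (6, 0), (6, 1), (6, 2), (6, 5), (6, 6), (6, 7), (6, 8), (6, 9), (6, 10), (6, 13), (6, 14), (6, 15), (7, 0), (7, 1), (7, 2), (7, 5), (7, 6), (7, 7), (7, 8), (7, 9), (7, 10), (7, 13), (7, 14), (7, 15)]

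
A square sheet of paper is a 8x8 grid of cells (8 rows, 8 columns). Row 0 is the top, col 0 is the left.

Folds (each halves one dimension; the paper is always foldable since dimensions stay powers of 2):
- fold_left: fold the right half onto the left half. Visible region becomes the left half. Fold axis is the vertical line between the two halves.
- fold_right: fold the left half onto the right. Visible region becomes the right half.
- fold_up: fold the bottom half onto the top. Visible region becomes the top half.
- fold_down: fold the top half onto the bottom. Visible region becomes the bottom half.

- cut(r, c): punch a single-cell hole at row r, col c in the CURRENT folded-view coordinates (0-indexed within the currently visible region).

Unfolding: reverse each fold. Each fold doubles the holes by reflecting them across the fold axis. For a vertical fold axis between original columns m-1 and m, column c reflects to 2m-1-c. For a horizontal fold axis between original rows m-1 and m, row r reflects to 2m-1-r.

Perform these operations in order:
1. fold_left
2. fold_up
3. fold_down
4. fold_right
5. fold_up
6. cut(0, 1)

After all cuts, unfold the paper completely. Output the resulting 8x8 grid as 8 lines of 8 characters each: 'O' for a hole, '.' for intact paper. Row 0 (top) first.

Answer: O..OO..O
O..OO..O
O..OO..O
O..OO..O
O..OO..O
O..OO..O
O..OO..O
O..OO..O

Derivation:
Op 1 fold_left: fold axis v@4; visible region now rows[0,8) x cols[0,4) = 8x4
Op 2 fold_up: fold axis h@4; visible region now rows[0,4) x cols[0,4) = 4x4
Op 3 fold_down: fold axis h@2; visible region now rows[2,4) x cols[0,4) = 2x4
Op 4 fold_right: fold axis v@2; visible region now rows[2,4) x cols[2,4) = 2x2
Op 5 fold_up: fold axis h@3; visible region now rows[2,3) x cols[2,4) = 1x2
Op 6 cut(0, 1): punch at orig (2,3); cuts so far [(2, 3)]; region rows[2,3) x cols[2,4) = 1x2
Unfold 1 (reflect across h@3): 2 holes -> [(2, 3), (3, 3)]
Unfold 2 (reflect across v@2): 4 holes -> [(2, 0), (2, 3), (3, 0), (3, 3)]
Unfold 3 (reflect across h@2): 8 holes -> [(0, 0), (0, 3), (1, 0), (1, 3), (2, 0), (2, 3), (3, 0), (3, 3)]
Unfold 4 (reflect across h@4): 16 holes -> [(0, 0), (0, 3), (1, 0), (1, 3), (2, 0), (2, 3), (3, 0), (3, 3), (4, 0), (4, 3), (5, 0), (5, 3), (6, 0), (6, 3), (7, 0), (7, 3)]
Unfold 5 (reflect across v@4): 32 holes -> [(0, 0), (0, 3), (0, 4), (0, 7), (1, 0), (1, 3), (1, 4), (1, 7), (2, 0), (2, 3), (2, 4), (2, 7), (3, 0), (3, 3), (3, 4), (3, 7), (4, 0), (4, 3), (4, 4), (4, 7), (5, 0), (5, 3), (5, 4), (5, 7), (6, 0), (6, 3), (6, 4), (6, 7), (7, 0), (7, 3), (7, 4), (7, 7)]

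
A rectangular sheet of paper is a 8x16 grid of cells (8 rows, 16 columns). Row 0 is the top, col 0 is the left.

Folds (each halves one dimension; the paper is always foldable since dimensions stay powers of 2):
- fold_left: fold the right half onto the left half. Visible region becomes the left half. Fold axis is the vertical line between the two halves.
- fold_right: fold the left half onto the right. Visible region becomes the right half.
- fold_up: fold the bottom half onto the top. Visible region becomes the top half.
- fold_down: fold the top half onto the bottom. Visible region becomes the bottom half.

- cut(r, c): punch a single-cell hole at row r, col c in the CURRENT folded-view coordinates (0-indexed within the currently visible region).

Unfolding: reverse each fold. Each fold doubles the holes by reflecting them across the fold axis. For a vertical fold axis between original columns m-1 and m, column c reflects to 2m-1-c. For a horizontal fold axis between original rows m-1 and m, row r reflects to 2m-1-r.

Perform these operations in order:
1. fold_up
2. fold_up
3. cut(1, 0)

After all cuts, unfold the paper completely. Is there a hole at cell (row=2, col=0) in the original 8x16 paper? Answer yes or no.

Answer: yes

Derivation:
Op 1 fold_up: fold axis h@4; visible region now rows[0,4) x cols[0,16) = 4x16
Op 2 fold_up: fold axis h@2; visible region now rows[0,2) x cols[0,16) = 2x16
Op 3 cut(1, 0): punch at orig (1,0); cuts so far [(1, 0)]; region rows[0,2) x cols[0,16) = 2x16
Unfold 1 (reflect across h@2): 2 holes -> [(1, 0), (2, 0)]
Unfold 2 (reflect across h@4): 4 holes -> [(1, 0), (2, 0), (5, 0), (6, 0)]
Holes: [(1, 0), (2, 0), (5, 0), (6, 0)]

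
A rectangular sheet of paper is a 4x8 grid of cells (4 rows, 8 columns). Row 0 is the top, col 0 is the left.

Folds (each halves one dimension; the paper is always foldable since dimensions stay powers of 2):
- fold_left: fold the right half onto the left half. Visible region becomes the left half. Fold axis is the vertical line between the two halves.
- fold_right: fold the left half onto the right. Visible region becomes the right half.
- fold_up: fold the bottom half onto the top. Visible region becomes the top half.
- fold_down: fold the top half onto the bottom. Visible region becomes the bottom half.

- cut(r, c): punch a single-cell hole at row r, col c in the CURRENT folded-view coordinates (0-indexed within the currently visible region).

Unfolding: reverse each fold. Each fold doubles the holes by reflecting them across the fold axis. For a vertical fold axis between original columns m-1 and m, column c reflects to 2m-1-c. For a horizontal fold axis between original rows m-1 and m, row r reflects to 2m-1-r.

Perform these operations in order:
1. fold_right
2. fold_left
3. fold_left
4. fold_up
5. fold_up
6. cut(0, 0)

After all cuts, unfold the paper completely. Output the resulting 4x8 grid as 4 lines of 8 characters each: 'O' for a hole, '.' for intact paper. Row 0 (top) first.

Op 1 fold_right: fold axis v@4; visible region now rows[0,4) x cols[4,8) = 4x4
Op 2 fold_left: fold axis v@6; visible region now rows[0,4) x cols[4,6) = 4x2
Op 3 fold_left: fold axis v@5; visible region now rows[0,4) x cols[4,5) = 4x1
Op 4 fold_up: fold axis h@2; visible region now rows[0,2) x cols[4,5) = 2x1
Op 5 fold_up: fold axis h@1; visible region now rows[0,1) x cols[4,5) = 1x1
Op 6 cut(0, 0): punch at orig (0,4); cuts so far [(0, 4)]; region rows[0,1) x cols[4,5) = 1x1
Unfold 1 (reflect across h@1): 2 holes -> [(0, 4), (1, 4)]
Unfold 2 (reflect across h@2): 4 holes -> [(0, 4), (1, 4), (2, 4), (3, 4)]
Unfold 3 (reflect across v@5): 8 holes -> [(0, 4), (0, 5), (1, 4), (1, 5), (2, 4), (2, 5), (3, 4), (3, 5)]
Unfold 4 (reflect across v@6): 16 holes -> [(0, 4), (0, 5), (0, 6), (0, 7), (1, 4), (1, 5), (1, 6), (1, 7), (2, 4), (2, 5), (2, 6), (2, 7), (3, 4), (3, 5), (3, 6), (3, 7)]
Unfold 5 (reflect across v@4): 32 holes -> [(0, 0), (0, 1), (0, 2), (0, 3), (0, 4), (0, 5), (0, 6), (0, 7), (1, 0), (1, 1), (1, 2), (1, 3), (1, 4), (1, 5), (1, 6), (1, 7), (2, 0), (2, 1), (2, 2), (2, 3), (2, 4), (2, 5), (2, 6), (2, 7), (3, 0), (3, 1), (3, 2), (3, 3), (3, 4), (3, 5), (3, 6), (3, 7)]

Answer: OOOOOOOO
OOOOOOOO
OOOOOOOO
OOOOOOOO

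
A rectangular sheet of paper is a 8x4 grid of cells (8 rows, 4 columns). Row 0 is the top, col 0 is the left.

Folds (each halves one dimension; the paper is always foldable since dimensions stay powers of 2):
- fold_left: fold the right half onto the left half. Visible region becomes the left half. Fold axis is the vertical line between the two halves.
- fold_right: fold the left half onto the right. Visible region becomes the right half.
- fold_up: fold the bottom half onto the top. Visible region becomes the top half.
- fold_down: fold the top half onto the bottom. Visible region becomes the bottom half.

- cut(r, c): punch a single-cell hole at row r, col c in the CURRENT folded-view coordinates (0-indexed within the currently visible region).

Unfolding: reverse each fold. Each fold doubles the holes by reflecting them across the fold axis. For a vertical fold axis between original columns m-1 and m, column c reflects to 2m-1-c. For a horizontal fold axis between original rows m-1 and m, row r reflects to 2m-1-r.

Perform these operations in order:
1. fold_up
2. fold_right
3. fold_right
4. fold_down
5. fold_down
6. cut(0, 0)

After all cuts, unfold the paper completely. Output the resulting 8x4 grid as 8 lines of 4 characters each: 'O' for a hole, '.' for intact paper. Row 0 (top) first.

Op 1 fold_up: fold axis h@4; visible region now rows[0,4) x cols[0,4) = 4x4
Op 2 fold_right: fold axis v@2; visible region now rows[0,4) x cols[2,4) = 4x2
Op 3 fold_right: fold axis v@3; visible region now rows[0,4) x cols[3,4) = 4x1
Op 4 fold_down: fold axis h@2; visible region now rows[2,4) x cols[3,4) = 2x1
Op 5 fold_down: fold axis h@3; visible region now rows[3,4) x cols[3,4) = 1x1
Op 6 cut(0, 0): punch at orig (3,3); cuts so far [(3, 3)]; region rows[3,4) x cols[3,4) = 1x1
Unfold 1 (reflect across h@3): 2 holes -> [(2, 3), (3, 3)]
Unfold 2 (reflect across h@2): 4 holes -> [(0, 3), (1, 3), (2, 3), (3, 3)]
Unfold 3 (reflect across v@3): 8 holes -> [(0, 2), (0, 3), (1, 2), (1, 3), (2, 2), (2, 3), (3, 2), (3, 3)]
Unfold 4 (reflect across v@2): 16 holes -> [(0, 0), (0, 1), (0, 2), (0, 3), (1, 0), (1, 1), (1, 2), (1, 3), (2, 0), (2, 1), (2, 2), (2, 3), (3, 0), (3, 1), (3, 2), (3, 3)]
Unfold 5 (reflect across h@4): 32 holes -> [(0, 0), (0, 1), (0, 2), (0, 3), (1, 0), (1, 1), (1, 2), (1, 3), (2, 0), (2, 1), (2, 2), (2, 3), (3, 0), (3, 1), (3, 2), (3, 3), (4, 0), (4, 1), (4, 2), (4, 3), (5, 0), (5, 1), (5, 2), (5, 3), (6, 0), (6, 1), (6, 2), (6, 3), (7, 0), (7, 1), (7, 2), (7, 3)]

Answer: OOOO
OOOO
OOOO
OOOO
OOOO
OOOO
OOOO
OOOO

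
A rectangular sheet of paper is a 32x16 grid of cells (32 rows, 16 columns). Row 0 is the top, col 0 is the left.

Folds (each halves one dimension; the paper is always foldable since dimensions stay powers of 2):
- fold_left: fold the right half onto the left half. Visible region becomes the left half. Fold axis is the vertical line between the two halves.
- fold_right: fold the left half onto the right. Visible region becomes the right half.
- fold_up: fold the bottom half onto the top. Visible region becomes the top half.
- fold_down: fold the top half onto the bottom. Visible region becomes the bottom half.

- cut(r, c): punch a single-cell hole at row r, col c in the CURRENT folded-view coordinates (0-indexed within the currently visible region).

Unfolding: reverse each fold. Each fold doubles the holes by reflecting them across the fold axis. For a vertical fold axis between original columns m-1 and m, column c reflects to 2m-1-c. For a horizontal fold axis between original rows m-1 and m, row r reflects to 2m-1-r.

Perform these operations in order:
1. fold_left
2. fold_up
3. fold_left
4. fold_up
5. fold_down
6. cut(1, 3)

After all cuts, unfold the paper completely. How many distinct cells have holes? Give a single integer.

Answer: 32

Derivation:
Op 1 fold_left: fold axis v@8; visible region now rows[0,32) x cols[0,8) = 32x8
Op 2 fold_up: fold axis h@16; visible region now rows[0,16) x cols[0,8) = 16x8
Op 3 fold_left: fold axis v@4; visible region now rows[0,16) x cols[0,4) = 16x4
Op 4 fold_up: fold axis h@8; visible region now rows[0,8) x cols[0,4) = 8x4
Op 5 fold_down: fold axis h@4; visible region now rows[4,8) x cols[0,4) = 4x4
Op 6 cut(1, 3): punch at orig (5,3); cuts so far [(5, 3)]; region rows[4,8) x cols[0,4) = 4x4
Unfold 1 (reflect across h@4): 2 holes -> [(2, 3), (5, 3)]
Unfold 2 (reflect across h@8): 4 holes -> [(2, 3), (5, 3), (10, 3), (13, 3)]
Unfold 3 (reflect across v@4): 8 holes -> [(2, 3), (2, 4), (5, 3), (5, 4), (10, 3), (10, 4), (13, 3), (13, 4)]
Unfold 4 (reflect across h@16): 16 holes -> [(2, 3), (2, 4), (5, 3), (5, 4), (10, 3), (10, 4), (13, 3), (13, 4), (18, 3), (18, 4), (21, 3), (21, 4), (26, 3), (26, 4), (29, 3), (29, 4)]
Unfold 5 (reflect across v@8): 32 holes -> [(2, 3), (2, 4), (2, 11), (2, 12), (5, 3), (5, 4), (5, 11), (5, 12), (10, 3), (10, 4), (10, 11), (10, 12), (13, 3), (13, 4), (13, 11), (13, 12), (18, 3), (18, 4), (18, 11), (18, 12), (21, 3), (21, 4), (21, 11), (21, 12), (26, 3), (26, 4), (26, 11), (26, 12), (29, 3), (29, 4), (29, 11), (29, 12)]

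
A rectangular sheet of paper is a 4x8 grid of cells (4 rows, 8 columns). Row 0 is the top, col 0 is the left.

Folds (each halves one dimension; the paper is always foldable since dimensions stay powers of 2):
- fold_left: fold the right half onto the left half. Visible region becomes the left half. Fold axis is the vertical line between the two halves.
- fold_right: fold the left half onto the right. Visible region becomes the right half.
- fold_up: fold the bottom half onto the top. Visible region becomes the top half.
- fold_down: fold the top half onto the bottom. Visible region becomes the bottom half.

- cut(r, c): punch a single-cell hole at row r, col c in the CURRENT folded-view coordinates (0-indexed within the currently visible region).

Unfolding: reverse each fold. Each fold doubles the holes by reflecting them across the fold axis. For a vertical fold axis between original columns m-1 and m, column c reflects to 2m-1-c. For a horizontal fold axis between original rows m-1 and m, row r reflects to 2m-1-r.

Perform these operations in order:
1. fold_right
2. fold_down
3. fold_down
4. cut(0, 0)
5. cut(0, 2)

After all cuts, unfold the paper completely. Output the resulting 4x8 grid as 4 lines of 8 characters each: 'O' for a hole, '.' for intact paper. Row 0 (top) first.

Op 1 fold_right: fold axis v@4; visible region now rows[0,4) x cols[4,8) = 4x4
Op 2 fold_down: fold axis h@2; visible region now rows[2,4) x cols[4,8) = 2x4
Op 3 fold_down: fold axis h@3; visible region now rows[3,4) x cols[4,8) = 1x4
Op 4 cut(0, 0): punch at orig (3,4); cuts so far [(3, 4)]; region rows[3,4) x cols[4,8) = 1x4
Op 5 cut(0, 2): punch at orig (3,6); cuts so far [(3, 4), (3, 6)]; region rows[3,4) x cols[4,8) = 1x4
Unfold 1 (reflect across h@3): 4 holes -> [(2, 4), (2, 6), (3, 4), (3, 6)]
Unfold 2 (reflect across h@2): 8 holes -> [(0, 4), (0, 6), (1, 4), (1, 6), (2, 4), (2, 6), (3, 4), (3, 6)]
Unfold 3 (reflect across v@4): 16 holes -> [(0, 1), (0, 3), (0, 4), (0, 6), (1, 1), (1, 3), (1, 4), (1, 6), (2, 1), (2, 3), (2, 4), (2, 6), (3, 1), (3, 3), (3, 4), (3, 6)]

Answer: .O.OO.O.
.O.OO.O.
.O.OO.O.
.O.OO.O.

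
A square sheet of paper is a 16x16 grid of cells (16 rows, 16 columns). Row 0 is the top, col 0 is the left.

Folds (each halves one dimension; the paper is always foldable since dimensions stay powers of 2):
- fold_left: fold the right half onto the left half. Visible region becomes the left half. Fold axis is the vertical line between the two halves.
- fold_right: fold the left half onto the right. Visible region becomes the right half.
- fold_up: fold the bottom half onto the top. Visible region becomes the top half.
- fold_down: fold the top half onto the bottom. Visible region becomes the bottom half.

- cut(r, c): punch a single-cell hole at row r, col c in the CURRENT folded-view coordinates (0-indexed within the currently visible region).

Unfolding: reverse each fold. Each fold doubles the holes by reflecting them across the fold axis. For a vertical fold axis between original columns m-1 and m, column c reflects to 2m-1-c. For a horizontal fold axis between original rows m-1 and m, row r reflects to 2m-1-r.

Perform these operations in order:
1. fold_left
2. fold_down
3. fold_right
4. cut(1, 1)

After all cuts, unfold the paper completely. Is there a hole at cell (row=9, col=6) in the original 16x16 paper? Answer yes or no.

Answer: no

Derivation:
Op 1 fold_left: fold axis v@8; visible region now rows[0,16) x cols[0,8) = 16x8
Op 2 fold_down: fold axis h@8; visible region now rows[8,16) x cols[0,8) = 8x8
Op 3 fold_right: fold axis v@4; visible region now rows[8,16) x cols[4,8) = 8x4
Op 4 cut(1, 1): punch at orig (9,5); cuts so far [(9, 5)]; region rows[8,16) x cols[4,8) = 8x4
Unfold 1 (reflect across v@4): 2 holes -> [(9, 2), (9, 5)]
Unfold 2 (reflect across h@8): 4 holes -> [(6, 2), (6, 5), (9, 2), (9, 5)]
Unfold 3 (reflect across v@8): 8 holes -> [(6, 2), (6, 5), (6, 10), (6, 13), (9, 2), (9, 5), (9, 10), (9, 13)]
Holes: [(6, 2), (6, 5), (6, 10), (6, 13), (9, 2), (9, 5), (9, 10), (9, 13)]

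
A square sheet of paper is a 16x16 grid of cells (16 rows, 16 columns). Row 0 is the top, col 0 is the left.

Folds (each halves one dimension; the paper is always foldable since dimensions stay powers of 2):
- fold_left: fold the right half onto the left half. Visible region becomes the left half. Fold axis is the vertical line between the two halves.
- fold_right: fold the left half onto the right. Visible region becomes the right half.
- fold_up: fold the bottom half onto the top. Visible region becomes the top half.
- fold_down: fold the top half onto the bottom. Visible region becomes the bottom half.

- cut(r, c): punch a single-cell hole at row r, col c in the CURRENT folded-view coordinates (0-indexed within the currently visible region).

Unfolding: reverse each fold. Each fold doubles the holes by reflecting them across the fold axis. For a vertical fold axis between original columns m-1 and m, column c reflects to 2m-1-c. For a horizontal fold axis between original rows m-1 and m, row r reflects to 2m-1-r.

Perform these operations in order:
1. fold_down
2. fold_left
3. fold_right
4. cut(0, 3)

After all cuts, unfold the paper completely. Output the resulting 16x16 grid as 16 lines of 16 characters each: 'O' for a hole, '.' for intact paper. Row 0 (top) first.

Answer: ................
................
................
................
................
................
................
O......OO......O
O......OO......O
................
................
................
................
................
................
................

Derivation:
Op 1 fold_down: fold axis h@8; visible region now rows[8,16) x cols[0,16) = 8x16
Op 2 fold_left: fold axis v@8; visible region now rows[8,16) x cols[0,8) = 8x8
Op 3 fold_right: fold axis v@4; visible region now rows[8,16) x cols[4,8) = 8x4
Op 4 cut(0, 3): punch at orig (8,7); cuts so far [(8, 7)]; region rows[8,16) x cols[4,8) = 8x4
Unfold 1 (reflect across v@4): 2 holes -> [(8, 0), (8, 7)]
Unfold 2 (reflect across v@8): 4 holes -> [(8, 0), (8, 7), (8, 8), (8, 15)]
Unfold 3 (reflect across h@8): 8 holes -> [(7, 0), (7, 7), (7, 8), (7, 15), (8, 0), (8, 7), (8, 8), (8, 15)]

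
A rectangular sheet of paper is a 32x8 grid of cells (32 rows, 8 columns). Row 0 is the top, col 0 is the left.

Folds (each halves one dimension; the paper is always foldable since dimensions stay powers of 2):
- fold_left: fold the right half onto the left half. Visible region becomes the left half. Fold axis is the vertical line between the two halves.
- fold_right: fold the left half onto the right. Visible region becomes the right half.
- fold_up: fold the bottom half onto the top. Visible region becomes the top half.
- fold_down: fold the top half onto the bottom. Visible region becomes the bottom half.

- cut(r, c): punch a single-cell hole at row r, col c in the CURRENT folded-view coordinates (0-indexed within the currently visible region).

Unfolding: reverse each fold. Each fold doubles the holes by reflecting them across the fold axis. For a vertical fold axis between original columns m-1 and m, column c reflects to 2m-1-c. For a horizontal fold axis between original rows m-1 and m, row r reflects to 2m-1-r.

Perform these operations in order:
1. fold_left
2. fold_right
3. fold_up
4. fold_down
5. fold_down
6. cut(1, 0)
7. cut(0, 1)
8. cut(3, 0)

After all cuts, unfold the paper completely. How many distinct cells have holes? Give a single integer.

Answer: 96

Derivation:
Op 1 fold_left: fold axis v@4; visible region now rows[0,32) x cols[0,4) = 32x4
Op 2 fold_right: fold axis v@2; visible region now rows[0,32) x cols[2,4) = 32x2
Op 3 fold_up: fold axis h@16; visible region now rows[0,16) x cols[2,4) = 16x2
Op 4 fold_down: fold axis h@8; visible region now rows[8,16) x cols[2,4) = 8x2
Op 5 fold_down: fold axis h@12; visible region now rows[12,16) x cols[2,4) = 4x2
Op 6 cut(1, 0): punch at orig (13,2); cuts so far [(13, 2)]; region rows[12,16) x cols[2,4) = 4x2
Op 7 cut(0, 1): punch at orig (12,3); cuts so far [(12, 3), (13, 2)]; region rows[12,16) x cols[2,4) = 4x2
Op 8 cut(3, 0): punch at orig (15,2); cuts so far [(12, 3), (13, 2), (15, 2)]; region rows[12,16) x cols[2,4) = 4x2
Unfold 1 (reflect across h@12): 6 holes -> [(8, 2), (10, 2), (11, 3), (12, 3), (13, 2), (15, 2)]
Unfold 2 (reflect across h@8): 12 holes -> [(0, 2), (2, 2), (3, 3), (4, 3), (5, 2), (7, 2), (8, 2), (10, 2), (11, 3), (12, 3), (13, 2), (15, 2)]
Unfold 3 (reflect across h@16): 24 holes -> [(0, 2), (2, 2), (3, 3), (4, 3), (5, 2), (7, 2), (8, 2), (10, 2), (11, 3), (12, 3), (13, 2), (15, 2), (16, 2), (18, 2), (19, 3), (20, 3), (21, 2), (23, 2), (24, 2), (26, 2), (27, 3), (28, 3), (29, 2), (31, 2)]
Unfold 4 (reflect across v@2): 48 holes -> [(0, 1), (0, 2), (2, 1), (2, 2), (3, 0), (3, 3), (4, 0), (4, 3), (5, 1), (5, 2), (7, 1), (7, 2), (8, 1), (8, 2), (10, 1), (10, 2), (11, 0), (11, 3), (12, 0), (12, 3), (13, 1), (13, 2), (15, 1), (15, 2), (16, 1), (16, 2), (18, 1), (18, 2), (19, 0), (19, 3), (20, 0), (20, 3), (21, 1), (21, 2), (23, 1), (23, 2), (24, 1), (24, 2), (26, 1), (26, 2), (27, 0), (27, 3), (28, 0), (28, 3), (29, 1), (29, 2), (31, 1), (31, 2)]
Unfold 5 (reflect across v@4): 96 holes -> [(0, 1), (0, 2), (0, 5), (0, 6), (2, 1), (2, 2), (2, 5), (2, 6), (3, 0), (3, 3), (3, 4), (3, 7), (4, 0), (4, 3), (4, 4), (4, 7), (5, 1), (5, 2), (5, 5), (5, 6), (7, 1), (7, 2), (7, 5), (7, 6), (8, 1), (8, 2), (8, 5), (8, 6), (10, 1), (10, 2), (10, 5), (10, 6), (11, 0), (11, 3), (11, 4), (11, 7), (12, 0), (12, 3), (12, 4), (12, 7), (13, 1), (13, 2), (13, 5), (13, 6), (15, 1), (15, 2), (15, 5), (15, 6), (16, 1), (16, 2), (16, 5), (16, 6), (18, 1), (18, 2), (18, 5), (18, 6), (19, 0), (19, 3), (19, 4), (19, 7), (20, 0), (20, 3), (20, 4), (20, 7), (21, 1), (21, 2), (21, 5), (21, 6), (23, 1), (23, 2), (23, 5), (23, 6), (24, 1), (24, 2), (24, 5), (24, 6), (26, 1), (26, 2), (26, 5), (26, 6), (27, 0), (27, 3), (27, 4), (27, 7), (28, 0), (28, 3), (28, 4), (28, 7), (29, 1), (29, 2), (29, 5), (29, 6), (31, 1), (31, 2), (31, 5), (31, 6)]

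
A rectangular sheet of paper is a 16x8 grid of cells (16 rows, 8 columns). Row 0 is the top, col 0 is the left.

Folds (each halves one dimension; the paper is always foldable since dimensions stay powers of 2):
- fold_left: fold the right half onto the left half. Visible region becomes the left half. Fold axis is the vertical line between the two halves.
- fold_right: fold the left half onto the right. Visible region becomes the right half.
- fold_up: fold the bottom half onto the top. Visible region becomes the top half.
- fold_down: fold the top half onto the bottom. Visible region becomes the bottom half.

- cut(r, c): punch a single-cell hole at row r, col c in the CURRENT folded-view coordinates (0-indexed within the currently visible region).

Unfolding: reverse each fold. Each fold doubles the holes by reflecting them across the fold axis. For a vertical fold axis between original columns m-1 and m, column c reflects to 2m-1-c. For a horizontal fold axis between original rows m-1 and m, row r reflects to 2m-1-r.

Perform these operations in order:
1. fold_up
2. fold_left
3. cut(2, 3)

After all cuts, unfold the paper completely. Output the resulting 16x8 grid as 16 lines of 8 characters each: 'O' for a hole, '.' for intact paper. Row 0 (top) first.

Op 1 fold_up: fold axis h@8; visible region now rows[0,8) x cols[0,8) = 8x8
Op 2 fold_left: fold axis v@4; visible region now rows[0,8) x cols[0,4) = 8x4
Op 3 cut(2, 3): punch at orig (2,3); cuts so far [(2, 3)]; region rows[0,8) x cols[0,4) = 8x4
Unfold 1 (reflect across v@4): 2 holes -> [(2, 3), (2, 4)]
Unfold 2 (reflect across h@8): 4 holes -> [(2, 3), (2, 4), (13, 3), (13, 4)]

Answer: ........
........
...OO...
........
........
........
........
........
........
........
........
........
........
...OO...
........
........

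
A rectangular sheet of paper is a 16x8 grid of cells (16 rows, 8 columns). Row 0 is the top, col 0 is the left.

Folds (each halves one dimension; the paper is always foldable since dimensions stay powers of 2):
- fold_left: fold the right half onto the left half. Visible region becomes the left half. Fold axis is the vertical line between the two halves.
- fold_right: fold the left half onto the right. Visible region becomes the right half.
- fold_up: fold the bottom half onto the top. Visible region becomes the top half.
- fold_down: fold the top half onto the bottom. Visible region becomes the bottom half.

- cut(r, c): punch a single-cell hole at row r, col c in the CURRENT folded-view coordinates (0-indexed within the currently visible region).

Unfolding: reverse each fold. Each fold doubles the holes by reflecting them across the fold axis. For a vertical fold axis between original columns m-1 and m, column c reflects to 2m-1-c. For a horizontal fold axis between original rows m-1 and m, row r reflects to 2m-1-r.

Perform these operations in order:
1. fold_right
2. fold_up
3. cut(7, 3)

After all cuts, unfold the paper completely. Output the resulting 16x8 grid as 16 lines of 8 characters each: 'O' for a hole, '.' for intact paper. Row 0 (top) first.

Op 1 fold_right: fold axis v@4; visible region now rows[0,16) x cols[4,8) = 16x4
Op 2 fold_up: fold axis h@8; visible region now rows[0,8) x cols[4,8) = 8x4
Op 3 cut(7, 3): punch at orig (7,7); cuts so far [(7, 7)]; region rows[0,8) x cols[4,8) = 8x4
Unfold 1 (reflect across h@8): 2 holes -> [(7, 7), (8, 7)]
Unfold 2 (reflect across v@4): 4 holes -> [(7, 0), (7, 7), (8, 0), (8, 7)]

Answer: ........
........
........
........
........
........
........
O......O
O......O
........
........
........
........
........
........
........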